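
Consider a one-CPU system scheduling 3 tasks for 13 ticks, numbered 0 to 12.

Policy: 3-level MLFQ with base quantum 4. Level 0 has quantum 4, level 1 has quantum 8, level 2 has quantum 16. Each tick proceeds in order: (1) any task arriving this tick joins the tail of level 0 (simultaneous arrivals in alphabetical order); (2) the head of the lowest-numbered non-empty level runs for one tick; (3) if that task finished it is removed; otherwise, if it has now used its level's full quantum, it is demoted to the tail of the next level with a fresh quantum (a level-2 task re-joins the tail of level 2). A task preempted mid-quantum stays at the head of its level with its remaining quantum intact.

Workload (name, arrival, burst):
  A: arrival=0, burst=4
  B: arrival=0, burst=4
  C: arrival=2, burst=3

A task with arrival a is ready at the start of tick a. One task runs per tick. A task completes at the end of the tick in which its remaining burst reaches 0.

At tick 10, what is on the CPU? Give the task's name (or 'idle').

t=0: L0/L1/L2 = AB/-/- → run A
t=1: L0/L1/L2 = AB/-/- → run A
t=2: L0/L1/L2 = ABC/-/- → run A
t=3: L0/L1/L2 = ABC/-/- → run A
t=4: L0/L1/L2 = BC/-/- → run B
t=5: L0/L1/L2 = BC/-/- → run B
t=6: L0/L1/L2 = BC/-/- → run B
t=7: L0/L1/L2 = BC/-/- → run B
t=8: L0/L1/L2 = C/-/- → run C
t=9: L0/L1/L2 = C/-/- → run C
t=10: L0/L1/L2 = C/-/- → run C
t=11: (idle)
t=12: (idle)

running at tick 10 = C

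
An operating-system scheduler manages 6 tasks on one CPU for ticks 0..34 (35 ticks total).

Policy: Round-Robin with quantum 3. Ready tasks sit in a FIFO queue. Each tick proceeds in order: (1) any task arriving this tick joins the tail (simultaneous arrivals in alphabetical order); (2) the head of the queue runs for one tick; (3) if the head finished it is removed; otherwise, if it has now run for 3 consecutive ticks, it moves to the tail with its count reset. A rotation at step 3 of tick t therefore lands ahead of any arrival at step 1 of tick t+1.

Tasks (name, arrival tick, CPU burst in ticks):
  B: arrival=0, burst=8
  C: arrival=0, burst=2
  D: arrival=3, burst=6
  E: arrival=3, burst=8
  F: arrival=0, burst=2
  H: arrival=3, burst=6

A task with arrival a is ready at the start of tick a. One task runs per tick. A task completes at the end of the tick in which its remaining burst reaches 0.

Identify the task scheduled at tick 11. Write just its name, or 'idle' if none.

t=0: queue=[B,C,F] q_used=0 → run B
t=1: queue=[B,C,F] q_used=1 → run B
t=2: queue=[B,C,F] q_used=2 → run B
t=3: queue=[C,F,B,D,E,H] q_used=0 → run C
t=4: queue=[C,F,B,D,E,H] q_used=1 → run C
t=5: queue=[F,B,D,E,H] q_used=0 → run F
t=6: queue=[F,B,D,E,H] q_used=1 → run F
t=7: queue=[B,D,E,H] q_used=0 → run B
t=8: queue=[B,D,E,H] q_used=1 → run B
t=9: queue=[B,D,E,H] q_used=2 → run B
t=10: queue=[D,E,H,B] q_used=0 → run D
t=11: queue=[D,E,H,B] q_used=1 → run D
t=12: queue=[D,E,H,B] q_used=2 → run D
t=13: queue=[E,H,B,D] q_used=0 → run E
t=14: queue=[E,H,B,D] q_used=1 → run E
t=15: queue=[E,H,B,D] q_used=2 → run E
t=16: queue=[H,B,D,E] q_used=0 → run H
t=17: queue=[H,B,D,E] q_used=1 → run H
t=18: queue=[H,B,D,E] q_used=2 → run H
t=19: queue=[B,D,E,H] q_used=0 → run B
t=20: queue=[B,D,E,H] q_used=1 → run B
t=21: queue=[D,E,H] q_used=0 → run D
t=22: queue=[D,E,H] q_used=1 → run D
t=23: queue=[D,E,H] q_used=2 → run D
t=24: queue=[E,H] q_used=0 → run E
t=25: queue=[E,H] q_used=1 → run E
t=26: queue=[E,H] q_used=2 → run E
t=27: queue=[H,E] q_used=0 → run H
t=28: queue=[H,E] q_used=1 → run H
t=29: queue=[H,E] q_used=2 → run H
t=30: queue=[E] q_used=0 → run E
t=31: queue=[E] q_used=1 → run E
t=32: (idle)
t=33: (idle)
t=34: (idle)

running at tick 11 = D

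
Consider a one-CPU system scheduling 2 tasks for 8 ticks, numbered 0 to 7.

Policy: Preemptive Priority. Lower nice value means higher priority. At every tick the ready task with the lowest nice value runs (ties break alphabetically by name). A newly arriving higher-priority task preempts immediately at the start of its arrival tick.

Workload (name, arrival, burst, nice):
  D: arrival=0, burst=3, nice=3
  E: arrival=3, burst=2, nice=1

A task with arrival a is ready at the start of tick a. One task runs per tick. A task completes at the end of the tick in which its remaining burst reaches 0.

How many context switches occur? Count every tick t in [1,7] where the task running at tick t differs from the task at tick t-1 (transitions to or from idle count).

context switches = 2

t=0: ready={D} → run D
t=1: ready={D} → run D
t=2: ready={D} → run D
t=3: ready={E} → run E
t=4: ready={E} → run E
t=5: (idle)
t=6: (idle)
t=7: (idle)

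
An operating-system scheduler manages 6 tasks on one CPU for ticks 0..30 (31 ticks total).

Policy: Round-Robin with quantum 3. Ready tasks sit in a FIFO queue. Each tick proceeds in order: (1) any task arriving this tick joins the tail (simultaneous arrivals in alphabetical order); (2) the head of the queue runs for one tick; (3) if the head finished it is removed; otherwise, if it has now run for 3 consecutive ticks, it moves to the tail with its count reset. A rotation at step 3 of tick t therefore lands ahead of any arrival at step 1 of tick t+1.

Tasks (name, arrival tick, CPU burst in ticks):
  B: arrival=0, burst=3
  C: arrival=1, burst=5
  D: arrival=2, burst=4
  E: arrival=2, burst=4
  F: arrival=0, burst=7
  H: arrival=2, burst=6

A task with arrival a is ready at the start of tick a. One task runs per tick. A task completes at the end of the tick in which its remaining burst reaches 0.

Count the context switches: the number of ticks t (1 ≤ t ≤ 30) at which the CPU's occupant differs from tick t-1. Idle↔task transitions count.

t=0: queue=[B,F] q_used=0 → run B
t=1: queue=[B,F,C] q_used=1 → run B
t=2: queue=[B,F,C,D,E,H] q_used=2 → run B
t=3: queue=[F,C,D,E,H] q_used=0 → run F
t=4: queue=[F,C,D,E,H] q_used=1 → run F
t=5: queue=[F,C,D,E,H] q_used=2 → run F
t=6: queue=[C,D,E,H,F] q_used=0 → run C
t=7: queue=[C,D,E,H,F] q_used=1 → run C
t=8: queue=[C,D,E,H,F] q_used=2 → run C
t=9: queue=[D,E,H,F,C] q_used=0 → run D
t=10: queue=[D,E,H,F,C] q_used=1 → run D
t=11: queue=[D,E,H,F,C] q_used=2 → run D
t=12: queue=[E,H,F,C,D] q_used=0 → run E
t=13: queue=[E,H,F,C,D] q_used=1 → run E
t=14: queue=[E,H,F,C,D] q_used=2 → run E
t=15: queue=[H,F,C,D,E] q_used=0 → run H
t=16: queue=[H,F,C,D,E] q_used=1 → run H
t=17: queue=[H,F,C,D,E] q_used=2 → run H
t=18: queue=[F,C,D,E,H] q_used=0 → run F
t=19: queue=[F,C,D,E,H] q_used=1 → run F
t=20: queue=[F,C,D,E,H] q_used=2 → run F
t=21: queue=[C,D,E,H,F] q_used=0 → run C
t=22: queue=[C,D,E,H,F] q_used=1 → run C
t=23: queue=[D,E,H,F] q_used=0 → run D
t=24: queue=[E,H,F] q_used=0 → run E
t=25: queue=[H,F] q_used=0 → run H
t=26: queue=[H,F] q_used=1 → run H
t=27: queue=[H,F] q_used=2 → run H
t=28: queue=[F] q_used=0 → run F
t=29: (idle)
t=30: (idle)

context switches = 12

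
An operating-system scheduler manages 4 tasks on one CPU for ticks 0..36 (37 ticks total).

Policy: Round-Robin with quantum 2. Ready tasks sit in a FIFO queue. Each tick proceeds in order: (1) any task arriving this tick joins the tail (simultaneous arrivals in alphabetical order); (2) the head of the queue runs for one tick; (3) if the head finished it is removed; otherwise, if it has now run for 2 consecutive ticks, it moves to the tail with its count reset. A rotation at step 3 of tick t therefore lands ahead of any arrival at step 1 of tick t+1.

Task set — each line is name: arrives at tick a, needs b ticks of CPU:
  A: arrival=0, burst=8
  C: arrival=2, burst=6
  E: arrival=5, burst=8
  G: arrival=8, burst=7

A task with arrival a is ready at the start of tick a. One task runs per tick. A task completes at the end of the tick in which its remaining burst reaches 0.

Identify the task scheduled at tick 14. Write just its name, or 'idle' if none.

t=0: queue=[A] q_used=0 → run A
t=1: queue=[A] q_used=1 → run A
t=2: queue=[A,C] q_used=0 → run A
t=3: queue=[A,C] q_used=1 → run A
t=4: queue=[C,A] q_used=0 → run C
t=5: queue=[C,A,E] q_used=1 → run C
t=6: queue=[A,E,C] q_used=0 → run A
t=7: queue=[A,E,C] q_used=1 → run A
t=8: queue=[E,C,A,G] q_used=0 → run E
t=9: queue=[E,C,A,G] q_used=1 → run E
t=10: queue=[C,A,G,E] q_used=0 → run C
t=11: queue=[C,A,G,E] q_used=1 → run C
t=12: queue=[A,G,E,C] q_used=0 → run A
t=13: queue=[A,G,E,C] q_used=1 → run A
t=14: queue=[G,E,C] q_used=0 → run G
t=15: queue=[G,E,C] q_used=1 → run G
t=16: queue=[E,C,G] q_used=0 → run E
t=17: queue=[E,C,G] q_used=1 → run E
t=18: queue=[C,G,E] q_used=0 → run C
t=19: queue=[C,G,E] q_used=1 → run C
t=20: queue=[G,E] q_used=0 → run G
t=21: queue=[G,E] q_used=1 → run G
t=22: queue=[E,G] q_used=0 → run E
t=23: queue=[E,G] q_used=1 → run E
t=24: queue=[G,E] q_used=0 → run G
t=25: queue=[G,E] q_used=1 → run G
t=26: queue=[E,G] q_used=0 → run E
t=27: queue=[E,G] q_used=1 → run E
t=28: queue=[G] q_used=0 → run G
t=29: (idle)
t=30: (idle)
t=31: (idle)
t=32: (idle)
t=33: (idle)
t=34: (idle)
t=35: (idle)
t=36: (idle)

running at tick 14 = G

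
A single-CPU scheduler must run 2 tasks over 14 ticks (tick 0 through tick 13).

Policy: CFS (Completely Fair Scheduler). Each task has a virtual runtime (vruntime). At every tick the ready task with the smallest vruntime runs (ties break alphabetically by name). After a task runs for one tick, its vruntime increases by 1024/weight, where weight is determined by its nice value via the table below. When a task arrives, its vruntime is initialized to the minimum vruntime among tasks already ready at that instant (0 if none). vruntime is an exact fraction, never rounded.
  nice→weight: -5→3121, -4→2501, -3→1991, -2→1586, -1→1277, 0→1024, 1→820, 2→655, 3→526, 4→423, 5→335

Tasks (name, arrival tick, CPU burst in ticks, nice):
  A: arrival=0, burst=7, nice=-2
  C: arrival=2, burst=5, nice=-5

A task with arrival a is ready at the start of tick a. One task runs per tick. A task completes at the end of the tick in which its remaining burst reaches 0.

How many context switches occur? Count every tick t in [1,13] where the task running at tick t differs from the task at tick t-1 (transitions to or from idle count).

t=0: vr[A=0] → run A
t=1: vr[A=512/793] → run A
t=2: vr[A=1024/793 C=1024/793] → run A
t=3: vr[A=1536/793 C=1024/793] → run C
t=4: vr[A=1536/793 C=4007936/2474953] → run C
t=5: vr[A=1536/793 C=4819968/2474953] → run A
t=6: vr[A=2048/793 C=4819968/2474953] → run C
t=7: vr[A=2048/793 C=5632000/2474953] → run C
t=8: vr[A=2048/793 C=6444032/2474953] → run A
t=9: vr[A=2560/793 C=6444032/2474953] → run C
t=10: vr[A=2560/793] → run A
t=11: vr[A=3072/793] → run A
t=12: (idle)
t=13: (idle)

context switches = 7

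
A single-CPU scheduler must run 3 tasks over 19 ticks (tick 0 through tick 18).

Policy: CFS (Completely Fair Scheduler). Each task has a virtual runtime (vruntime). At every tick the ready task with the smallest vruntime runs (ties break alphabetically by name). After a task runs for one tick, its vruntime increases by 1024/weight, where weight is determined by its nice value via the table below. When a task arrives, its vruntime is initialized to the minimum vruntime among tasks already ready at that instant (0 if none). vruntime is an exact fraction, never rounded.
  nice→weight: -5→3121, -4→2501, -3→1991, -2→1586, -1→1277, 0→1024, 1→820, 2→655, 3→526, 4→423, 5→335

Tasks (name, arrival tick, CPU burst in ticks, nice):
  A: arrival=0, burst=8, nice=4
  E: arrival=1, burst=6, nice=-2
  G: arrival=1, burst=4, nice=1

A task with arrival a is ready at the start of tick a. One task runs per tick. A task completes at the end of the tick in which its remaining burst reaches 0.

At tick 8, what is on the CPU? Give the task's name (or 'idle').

t=0: vr[A=0] → run A
t=1: vr[A=1024/423 E=1024/423 G=1024/423] → run A
t=2: vr[A=2048/423 E=1024/423 G=1024/423] → run E
t=3: vr[A=2048/423 E=1028608/335439 G=1024/423] → run G
t=4: vr[A=2048/423 E=1028608/335439 G=318208/86715] → run E
t=5: vr[A=2048/423 E=1245184/335439 G=318208/86715] → run G
t=6: vr[A=2048/423 E=1245184/335439 G=426496/86715] → run E
t=7: vr[A=2048/423 E=1461760/335439 G=426496/86715] → run E
t=8: vr[A=2048/423 E=1678336/335439 G=426496/86715] → run A
t=9: vr[A=1024/141 E=1678336/335439 G=426496/86715] → run G
t=10: vr[A=1024/141 E=1678336/335439 G=534784/86715] → run E
t=11: vr[A=1024/141 E=1894912/335439 G=534784/86715] → run E
t=12: vr[A=1024/141 G=534784/86715] → run G
t=13: vr[A=1024/141] → run A
t=14: vr[A=4096/423] → run A
t=15: vr[A=5120/423] → run A
t=16: vr[A=2048/141] → run A
t=17: vr[A=7168/423] → run A
t=18: (idle)

running at tick 8 = A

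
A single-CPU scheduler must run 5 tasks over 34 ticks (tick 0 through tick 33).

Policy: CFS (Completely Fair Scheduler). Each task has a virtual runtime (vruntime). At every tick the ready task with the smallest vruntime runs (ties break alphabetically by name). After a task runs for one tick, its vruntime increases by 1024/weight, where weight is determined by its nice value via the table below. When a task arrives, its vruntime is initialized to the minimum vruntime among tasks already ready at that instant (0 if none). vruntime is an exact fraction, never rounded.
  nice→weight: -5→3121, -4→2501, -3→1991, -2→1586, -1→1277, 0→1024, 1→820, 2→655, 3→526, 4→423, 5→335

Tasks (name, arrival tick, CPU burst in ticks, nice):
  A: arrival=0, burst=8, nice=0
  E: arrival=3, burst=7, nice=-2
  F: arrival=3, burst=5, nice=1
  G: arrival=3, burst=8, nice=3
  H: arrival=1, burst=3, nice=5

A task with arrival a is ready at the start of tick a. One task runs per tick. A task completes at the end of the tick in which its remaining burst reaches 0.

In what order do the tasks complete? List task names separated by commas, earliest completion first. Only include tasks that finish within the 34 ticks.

completion order = E, F, A, H, G

t=0: vr[A=0] → run A
t=1: vr[A=1 H=1] → run A
t=2: vr[A=2 H=1] → run H
t=3: vr[A=2 E=2 F=2 G=2 H=1359/335] → run A
t=4: vr[A=3 E=2 F=2 G=2 H=1359/335] → run E
t=5: vr[A=3 E=2098/793 F=2 G=2 H=1359/335] → run F
t=6: vr[A=3 E=2098/793 F=666/205 G=2 H=1359/335] → run G
t=7: vr[A=3 E=2098/793 F=666/205 G=1038/263 H=1359/335] → run E
t=8: vr[A=3 E=2610/793 F=666/205 G=1038/263 H=1359/335] → run A
t=9: vr[A=4 E=2610/793 F=666/205 G=1038/263 H=1359/335] → run F
t=10: vr[A=4 E=2610/793 F=922/205 G=1038/263 H=1359/335] → run E
t=11: vr[A=4 E=3122/793 F=922/205 G=1038/263 H=1359/335] → run E
t=12: vr[A=4 E=3634/793 F=922/205 G=1038/263 H=1359/335] → run G
t=13: vr[A=4 E=3634/793 F=922/205 G=1550/263 H=1359/335] → run A
t=14: vr[A=5 E=3634/793 F=922/205 G=1550/263 H=1359/335] → run H
t=15: vr[A=5 E=3634/793 F=922/205 G=1550/263 H=2383/335] → run F
t=16: vr[A=5 E=3634/793 F=1178/205 G=1550/263 H=2383/335] → run E
t=17: vr[A=5 E=4146/793 F=1178/205 G=1550/263 H=2383/335] → run A
t=18: vr[A=6 E=4146/793 F=1178/205 G=1550/263 H=2383/335] → run E
t=19: vr[A=6 E=4658/793 F=1178/205 G=1550/263 H=2383/335] → run F
t=20: vr[A=6 E=4658/793 F=1434/205 G=1550/263 H=2383/335] → run E
t=21: vr[A=6 F=1434/205 G=1550/263 H=2383/335] → run G
t=22: vr[A=6 F=1434/205 G=2062/263 H=2383/335] → run A
t=23: vr[A=7 F=1434/205 G=2062/263 H=2383/335] → run F
t=24: vr[A=7 G=2062/263 H=2383/335] → run A
t=25: vr[G=2062/263 H=2383/335] → run H
t=26: vr[G=2062/263] → run G
t=27: vr[G=2574/263] → run G
t=28: vr[G=3086/263] → run G
t=29: vr[G=3598/263] → run G
t=30: vr[G=4110/263] → run G
t=31: (idle)
t=32: (idle)
t=33: (idle)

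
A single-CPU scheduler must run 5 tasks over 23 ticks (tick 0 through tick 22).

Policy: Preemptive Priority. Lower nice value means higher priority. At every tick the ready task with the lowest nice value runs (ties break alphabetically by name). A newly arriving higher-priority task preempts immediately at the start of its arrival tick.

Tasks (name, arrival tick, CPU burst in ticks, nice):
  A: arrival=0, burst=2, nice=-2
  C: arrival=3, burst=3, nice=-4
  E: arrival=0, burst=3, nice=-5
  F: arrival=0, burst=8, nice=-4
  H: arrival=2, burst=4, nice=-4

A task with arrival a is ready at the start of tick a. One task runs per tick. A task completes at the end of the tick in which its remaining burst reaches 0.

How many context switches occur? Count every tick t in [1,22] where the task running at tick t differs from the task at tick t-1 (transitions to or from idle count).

t=0: ready={A,E,F} → run E
t=1: ready={A,E,F} → run E
t=2: ready={A,E,F,H} → run E
t=3: ready={A,C,F,H} → run C
t=4: ready={A,C,F,H} → run C
t=5: ready={A,C,F,H} → run C
t=6: ready={A,F,H} → run F
t=7: ready={A,F,H} → run F
t=8: ready={A,F,H} → run F
t=9: ready={A,F,H} → run F
t=10: ready={A,F,H} → run F
t=11: ready={A,F,H} → run F
t=12: ready={A,F,H} → run F
t=13: ready={A,F,H} → run F
t=14: ready={A,H} → run H
t=15: ready={A,H} → run H
t=16: ready={A,H} → run H
t=17: ready={A,H} → run H
t=18: ready={A} → run A
t=19: ready={A} → run A
t=20: (idle)
t=21: (idle)
t=22: (idle)

context switches = 5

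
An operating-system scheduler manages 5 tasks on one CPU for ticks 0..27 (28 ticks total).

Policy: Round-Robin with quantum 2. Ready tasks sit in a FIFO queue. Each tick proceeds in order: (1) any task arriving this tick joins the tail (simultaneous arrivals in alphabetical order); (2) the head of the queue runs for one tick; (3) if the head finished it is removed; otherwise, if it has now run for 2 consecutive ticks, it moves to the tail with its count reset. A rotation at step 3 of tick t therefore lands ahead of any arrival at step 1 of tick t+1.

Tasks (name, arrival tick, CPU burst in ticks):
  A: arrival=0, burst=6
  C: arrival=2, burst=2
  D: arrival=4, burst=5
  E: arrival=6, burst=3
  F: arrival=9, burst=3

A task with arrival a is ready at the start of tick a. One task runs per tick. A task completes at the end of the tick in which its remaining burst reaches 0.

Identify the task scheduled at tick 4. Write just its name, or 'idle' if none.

running at tick 4 = C

t=0: queue=[A] q_used=0 → run A
t=1: queue=[A] q_used=1 → run A
t=2: queue=[A,C] q_used=0 → run A
t=3: queue=[A,C] q_used=1 → run A
t=4: queue=[C,A,D] q_used=0 → run C
t=5: queue=[C,A,D] q_used=1 → run C
t=6: queue=[A,D,E] q_used=0 → run A
t=7: queue=[A,D,E] q_used=1 → run A
t=8: queue=[D,E] q_used=0 → run D
t=9: queue=[D,E,F] q_used=1 → run D
t=10: queue=[E,F,D] q_used=0 → run E
t=11: queue=[E,F,D] q_used=1 → run E
t=12: queue=[F,D,E] q_used=0 → run F
t=13: queue=[F,D,E] q_used=1 → run F
t=14: queue=[D,E,F] q_used=0 → run D
t=15: queue=[D,E,F] q_used=1 → run D
t=16: queue=[E,F,D] q_used=0 → run E
t=17: queue=[F,D] q_used=0 → run F
t=18: queue=[D] q_used=0 → run D
t=19: (idle)
t=20: (idle)
t=21: (idle)
t=22: (idle)
t=23: (idle)
t=24: (idle)
t=25: (idle)
t=26: (idle)
t=27: (idle)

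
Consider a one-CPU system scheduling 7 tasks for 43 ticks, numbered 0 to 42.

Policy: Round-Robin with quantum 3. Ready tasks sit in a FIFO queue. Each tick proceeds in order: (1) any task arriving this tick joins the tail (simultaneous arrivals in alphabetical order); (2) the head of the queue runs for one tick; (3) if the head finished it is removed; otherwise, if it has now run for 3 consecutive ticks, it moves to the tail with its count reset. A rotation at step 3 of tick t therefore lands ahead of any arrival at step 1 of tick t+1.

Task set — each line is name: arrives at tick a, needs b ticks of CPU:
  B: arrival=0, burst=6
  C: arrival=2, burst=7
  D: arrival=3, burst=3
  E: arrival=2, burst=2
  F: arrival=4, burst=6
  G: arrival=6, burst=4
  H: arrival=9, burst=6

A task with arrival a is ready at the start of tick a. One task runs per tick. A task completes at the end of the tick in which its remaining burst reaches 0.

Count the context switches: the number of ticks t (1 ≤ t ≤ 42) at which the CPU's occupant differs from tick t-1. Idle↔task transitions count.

t=0: queue=[B] q_used=0 → run B
t=1: queue=[B] q_used=1 → run B
t=2: queue=[B,C,E] q_used=2 → run B
t=3: queue=[C,E,B,D] q_used=0 → run C
t=4: queue=[C,E,B,D,F] q_used=1 → run C
t=5: queue=[C,E,B,D,F] q_used=2 → run C
t=6: queue=[E,B,D,F,C,G] q_used=0 → run E
t=7: queue=[E,B,D,F,C,G] q_used=1 → run E
t=8: queue=[B,D,F,C,G] q_used=0 → run B
t=9: queue=[B,D,F,C,G,H] q_used=1 → run B
t=10: queue=[B,D,F,C,G,H] q_used=2 → run B
t=11: queue=[D,F,C,G,H] q_used=0 → run D
t=12: queue=[D,F,C,G,H] q_used=1 → run D
t=13: queue=[D,F,C,G,H] q_used=2 → run D
t=14: queue=[F,C,G,H] q_used=0 → run F
t=15: queue=[F,C,G,H] q_used=1 → run F
t=16: queue=[F,C,G,H] q_used=2 → run F
t=17: queue=[C,G,H,F] q_used=0 → run C
t=18: queue=[C,G,H,F] q_used=1 → run C
t=19: queue=[C,G,H,F] q_used=2 → run C
t=20: queue=[G,H,F,C] q_used=0 → run G
t=21: queue=[G,H,F,C] q_used=1 → run G
t=22: queue=[G,H,F,C] q_used=2 → run G
t=23: queue=[H,F,C,G] q_used=0 → run H
t=24: queue=[H,F,C,G] q_used=1 → run H
t=25: queue=[H,F,C,G] q_used=2 → run H
t=26: queue=[F,C,G,H] q_used=0 → run F
t=27: queue=[F,C,G,H] q_used=1 → run F
t=28: queue=[F,C,G,H] q_used=2 → run F
t=29: queue=[C,G,H] q_used=0 → run C
t=30: queue=[G,H] q_used=0 → run G
t=31: queue=[H] q_used=0 → run H
t=32: queue=[H] q_used=1 → run H
t=33: queue=[H] q_used=2 → run H
t=34: (idle)
t=35: (idle)
t=36: (idle)
t=37: (idle)
t=38: (idle)
t=39: (idle)
t=40: (idle)
t=41: (idle)
t=42: (idle)

context switches = 13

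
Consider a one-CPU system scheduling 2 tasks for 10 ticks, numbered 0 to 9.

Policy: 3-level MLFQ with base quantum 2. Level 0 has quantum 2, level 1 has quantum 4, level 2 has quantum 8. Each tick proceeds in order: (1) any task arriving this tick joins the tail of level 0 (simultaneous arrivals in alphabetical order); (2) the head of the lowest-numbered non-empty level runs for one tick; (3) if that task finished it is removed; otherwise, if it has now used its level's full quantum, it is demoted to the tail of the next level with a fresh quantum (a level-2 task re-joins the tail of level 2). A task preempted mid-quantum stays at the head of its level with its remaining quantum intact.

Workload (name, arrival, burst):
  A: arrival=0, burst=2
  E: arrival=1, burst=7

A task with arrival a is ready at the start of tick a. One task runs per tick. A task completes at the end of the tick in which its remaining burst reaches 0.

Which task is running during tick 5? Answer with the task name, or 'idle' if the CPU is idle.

running at tick 5 = E

t=0: L0/L1/L2 = A/-/- → run A
t=1: L0/L1/L2 = AE/-/- → run A
t=2: L0/L1/L2 = E/-/- → run E
t=3: L0/L1/L2 = E/-/- → run E
t=4: L0/L1/L2 = -/E/- → run E
t=5: L0/L1/L2 = -/E/- → run E
t=6: L0/L1/L2 = -/E/- → run E
t=7: L0/L1/L2 = -/E/- → run E
t=8: L0/L1/L2 = -/-/E → run E
t=9: (idle)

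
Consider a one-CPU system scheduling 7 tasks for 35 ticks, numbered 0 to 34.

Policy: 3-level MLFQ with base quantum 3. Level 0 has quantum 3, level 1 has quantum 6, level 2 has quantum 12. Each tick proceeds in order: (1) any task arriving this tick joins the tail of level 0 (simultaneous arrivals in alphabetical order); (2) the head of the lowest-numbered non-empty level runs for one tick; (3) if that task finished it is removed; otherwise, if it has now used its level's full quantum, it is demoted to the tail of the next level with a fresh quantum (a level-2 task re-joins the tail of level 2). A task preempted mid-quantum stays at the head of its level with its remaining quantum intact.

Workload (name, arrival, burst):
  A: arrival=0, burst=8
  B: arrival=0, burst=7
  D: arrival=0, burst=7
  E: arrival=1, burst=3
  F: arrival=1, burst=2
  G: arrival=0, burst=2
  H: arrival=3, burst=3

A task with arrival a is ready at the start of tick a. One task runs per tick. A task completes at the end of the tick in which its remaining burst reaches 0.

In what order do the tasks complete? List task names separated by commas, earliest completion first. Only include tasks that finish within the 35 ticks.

completion order = G, E, F, H, A, B, D

t=0: L0/L1/L2 = ABDG/-/- → run A
t=1: L0/L1/L2 = ABDGEF/-/- → run A
t=2: L0/L1/L2 = ABDGEF/-/- → run A
t=3: L0/L1/L2 = BDGEFH/A/- → run B
t=4: L0/L1/L2 = BDGEFH/A/- → run B
t=5: L0/L1/L2 = BDGEFH/A/- → run B
t=6: L0/L1/L2 = DGEFH/AB/- → run D
t=7: L0/L1/L2 = DGEFH/AB/- → run D
t=8: L0/L1/L2 = DGEFH/AB/- → run D
t=9: L0/L1/L2 = GEFH/ABD/- → run G
t=10: L0/L1/L2 = GEFH/ABD/- → run G
t=11: L0/L1/L2 = EFH/ABD/- → run E
t=12: L0/L1/L2 = EFH/ABD/- → run E
t=13: L0/L1/L2 = EFH/ABD/- → run E
t=14: L0/L1/L2 = FH/ABD/- → run F
t=15: L0/L1/L2 = FH/ABD/- → run F
t=16: L0/L1/L2 = H/ABD/- → run H
t=17: L0/L1/L2 = H/ABD/- → run H
t=18: L0/L1/L2 = H/ABD/- → run H
t=19: L0/L1/L2 = -/ABD/- → run A
t=20: L0/L1/L2 = -/ABD/- → run A
t=21: L0/L1/L2 = -/ABD/- → run A
t=22: L0/L1/L2 = -/ABD/- → run A
t=23: L0/L1/L2 = -/ABD/- → run A
t=24: L0/L1/L2 = -/BD/- → run B
t=25: L0/L1/L2 = -/BD/- → run B
t=26: L0/L1/L2 = -/BD/- → run B
t=27: L0/L1/L2 = -/BD/- → run B
t=28: L0/L1/L2 = -/D/- → run D
t=29: L0/L1/L2 = -/D/- → run D
t=30: L0/L1/L2 = -/D/- → run D
t=31: L0/L1/L2 = -/D/- → run D
t=32: (idle)
t=33: (idle)
t=34: (idle)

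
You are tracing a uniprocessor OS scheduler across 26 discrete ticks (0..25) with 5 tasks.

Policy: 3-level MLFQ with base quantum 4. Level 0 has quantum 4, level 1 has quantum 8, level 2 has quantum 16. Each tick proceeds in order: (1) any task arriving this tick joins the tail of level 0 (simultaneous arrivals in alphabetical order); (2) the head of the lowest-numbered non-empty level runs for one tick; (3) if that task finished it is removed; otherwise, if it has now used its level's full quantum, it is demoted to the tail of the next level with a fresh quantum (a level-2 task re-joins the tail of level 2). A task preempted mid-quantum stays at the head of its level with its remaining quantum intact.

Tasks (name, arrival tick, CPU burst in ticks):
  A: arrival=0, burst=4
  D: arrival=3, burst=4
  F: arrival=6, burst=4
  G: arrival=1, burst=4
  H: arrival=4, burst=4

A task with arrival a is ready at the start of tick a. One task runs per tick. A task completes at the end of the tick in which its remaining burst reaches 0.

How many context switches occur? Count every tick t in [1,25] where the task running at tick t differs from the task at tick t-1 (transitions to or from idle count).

t=0: L0/L1/L2 = A/-/- → run A
t=1: L0/L1/L2 = AG/-/- → run A
t=2: L0/L1/L2 = AG/-/- → run A
t=3: L0/L1/L2 = AGD/-/- → run A
t=4: L0/L1/L2 = GDH/-/- → run G
t=5: L0/L1/L2 = GDH/-/- → run G
t=6: L0/L1/L2 = GDHF/-/- → run G
t=7: L0/L1/L2 = GDHF/-/- → run G
t=8: L0/L1/L2 = DHF/-/- → run D
t=9: L0/L1/L2 = DHF/-/- → run D
t=10: L0/L1/L2 = DHF/-/- → run D
t=11: L0/L1/L2 = DHF/-/- → run D
t=12: L0/L1/L2 = HF/-/- → run H
t=13: L0/L1/L2 = HF/-/- → run H
t=14: L0/L1/L2 = HF/-/- → run H
t=15: L0/L1/L2 = HF/-/- → run H
t=16: L0/L1/L2 = F/-/- → run F
t=17: L0/L1/L2 = F/-/- → run F
t=18: L0/L1/L2 = F/-/- → run F
t=19: L0/L1/L2 = F/-/- → run F
t=20: (idle)
t=21: (idle)
t=22: (idle)
t=23: (idle)
t=24: (idle)
t=25: (idle)

context switches = 5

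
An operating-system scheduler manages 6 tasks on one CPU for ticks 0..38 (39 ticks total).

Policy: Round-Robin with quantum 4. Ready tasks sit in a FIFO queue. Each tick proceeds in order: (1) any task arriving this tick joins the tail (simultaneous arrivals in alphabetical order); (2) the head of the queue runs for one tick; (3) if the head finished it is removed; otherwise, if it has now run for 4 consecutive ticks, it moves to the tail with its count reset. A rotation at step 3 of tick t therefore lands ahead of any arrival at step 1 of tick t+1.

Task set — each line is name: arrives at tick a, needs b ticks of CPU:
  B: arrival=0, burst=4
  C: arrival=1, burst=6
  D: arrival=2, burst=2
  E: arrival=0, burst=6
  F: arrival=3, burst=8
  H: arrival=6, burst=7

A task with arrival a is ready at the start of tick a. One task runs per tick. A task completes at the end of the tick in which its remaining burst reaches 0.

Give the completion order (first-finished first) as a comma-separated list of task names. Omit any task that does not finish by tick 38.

t=0: queue=[B,E] q_used=0 → run B
t=1: queue=[B,E,C] q_used=1 → run B
t=2: queue=[B,E,C,D] q_used=2 → run B
t=3: queue=[B,E,C,D,F] q_used=3 → run B
t=4: queue=[E,C,D,F] q_used=0 → run E
t=5: queue=[E,C,D,F] q_used=1 → run E
t=6: queue=[E,C,D,F,H] q_used=2 → run E
t=7: queue=[E,C,D,F,H] q_used=3 → run E
t=8: queue=[C,D,F,H,E] q_used=0 → run C
t=9: queue=[C,D,F,H,E] q_used=1 → run C
t=10: queue=[C,D,F,H,E] q_used=2 → run C
t=11: queue=[C,D,F,H,E] q_used=3 → run C
t=12: queue=[D,F,H,E,C] q_used=0 → run D
t=13: queue=[D,F,H,E,C] q_used=1 → run D
t=14: queue=[F,H,E,C] q_used=0 → run F
t=15: queue=[F,H,E,C] q_used=1 → run F
t=16: queue=[F,H,E,C] q_used=2 → run F
t=17: queue=[F,H,E,C] q_used=3 → run F
t=18: queue=[H,E,C,F] q_used=0 → run H
t=19: queue=[H,E,C,F] q_used=1 → run H
t=20: queue=[H,E,C,F] q_used=2 → run H
t=21: queue=[H,E,C,F] q_used=3 → run H
t=22: queue=[E,C,F,H] q_used=0 → run E
t=23: queue=[E,C,F,H] q_used=1 → run E
t=24: queue=[C,F,H] q_used=0 → run C
t=25: queue=[C,F,H] q_used=1 → run C
t=26: queue=[F,H] q_used=0 → run F
t=27: queue=[F,H] q_used=1 → run F
t=28: queue=[F,H] q_used=2 → run F
t=29: queue=[F,H] q_used=3 → run F
t=30: queue=[H] q_used=0 → run H
t=31: queue=[H] q_used=1 → run H
t=32: queue=[H] q_used=2 → run H
t=33: (idle)
t=34: (idle)
t=35: (idle)
t=36: (idle)
t=37: (idle)
t=38: (idle)

completion order = B, D, E, C, F, H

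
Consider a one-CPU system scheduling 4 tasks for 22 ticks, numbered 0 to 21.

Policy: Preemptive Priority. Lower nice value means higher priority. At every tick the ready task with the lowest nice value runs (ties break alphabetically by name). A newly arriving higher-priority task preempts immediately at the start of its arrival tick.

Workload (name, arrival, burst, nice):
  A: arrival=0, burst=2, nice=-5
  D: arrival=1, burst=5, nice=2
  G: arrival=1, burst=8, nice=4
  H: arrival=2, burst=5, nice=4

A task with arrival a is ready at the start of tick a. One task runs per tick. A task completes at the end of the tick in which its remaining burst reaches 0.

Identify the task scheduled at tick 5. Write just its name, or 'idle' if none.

t=0: ready={A} → run A
t=1: ready={A,D,G} → run A
t=2: ready={D,G,H} → run D
t=3: ready={D,G,H} → run D
t=4: ready={D,G,H} → run D
t=5: ready={D,G,H} → run D
t=6: ready={D,G,H} → run D
t=7: ready={G,H} → run G
t=8: ready={G,H} → run G
t=9: ready={G,H} → run G
t=10: ready={G,H} → run G
t=11: ready={G,H} → run G
t=12: ready={G,H} → run G
t=13: ready={G,H} → run G
t=14: ready={G,H} → run G
t=15: ready={H} → run H
t=16: ready={H} → run H
t=17: ready={H} → run H
t=18: ready={H} → run H
t=19: ready={H} → run H
t=20: (idle)
t=21: (idle)

running at tick 5 = D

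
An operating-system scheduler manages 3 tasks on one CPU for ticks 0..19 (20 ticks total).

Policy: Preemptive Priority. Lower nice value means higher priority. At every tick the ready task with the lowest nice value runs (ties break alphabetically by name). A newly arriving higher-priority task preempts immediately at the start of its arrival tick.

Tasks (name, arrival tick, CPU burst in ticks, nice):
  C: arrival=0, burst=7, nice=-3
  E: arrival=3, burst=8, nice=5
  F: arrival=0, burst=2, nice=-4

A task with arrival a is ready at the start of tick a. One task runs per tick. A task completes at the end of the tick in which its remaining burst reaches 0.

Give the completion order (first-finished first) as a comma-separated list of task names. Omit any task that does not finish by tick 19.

t=0: ready={C,F} → run F
t=1: ready={C,F} → run F
t=2: ready={C} → run C
t=3: ready={C,E} → run C
t=4: ready={C,E} → run C
t=5: ready={C,E} → run C
t=6: ready={C,E} → run C
t=7: ready={C,E} → run C
t=8: ready={C,E} → run C
t=9: ready={E} → run E
t=10: ready={E} → run E
t=11: ready={E} → run E
t=12: ready={E} → run E
t=13: ready={E} → run E
t=14: ready={E} → run E
t=15: ready={E} → run E
t=16: ready={E} → run E
t=17: (idle)
t=18: (idle)
t=19: (idle)

completion order = F, C, E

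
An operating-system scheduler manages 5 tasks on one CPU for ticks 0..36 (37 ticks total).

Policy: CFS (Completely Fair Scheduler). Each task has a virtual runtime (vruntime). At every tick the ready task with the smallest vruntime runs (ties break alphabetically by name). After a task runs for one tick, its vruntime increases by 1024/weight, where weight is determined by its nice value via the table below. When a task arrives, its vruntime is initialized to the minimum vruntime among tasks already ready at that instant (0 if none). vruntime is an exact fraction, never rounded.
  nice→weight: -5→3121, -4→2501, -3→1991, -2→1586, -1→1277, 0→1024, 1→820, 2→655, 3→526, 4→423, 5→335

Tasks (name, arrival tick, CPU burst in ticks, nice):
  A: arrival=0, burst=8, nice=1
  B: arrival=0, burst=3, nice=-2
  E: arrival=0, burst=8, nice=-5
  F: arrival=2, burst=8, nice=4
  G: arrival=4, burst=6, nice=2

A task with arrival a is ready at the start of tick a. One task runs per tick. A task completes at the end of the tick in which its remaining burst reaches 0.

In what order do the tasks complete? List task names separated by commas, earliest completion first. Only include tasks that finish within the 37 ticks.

t=0: vr[A=0 B=0 E=0] → run A
t=1: vr[A=256/205 B=0 E=0] → run B
t=2: vr[A=256/205 B=512/793 E=0 F=0] → run E
t=3: vr[A=256/205 B=512/793 E=1024/3121 F=0] → run F
t=4: vr[A=256/205 B=512/793 E=1024/3121 F=1024/423 G=1024/3121] → run E
t=5: vr[A=256/205 B=512/793 E=2048/3121 F=1024/423 G=1024/3121] → run G
t=6: vr[A=256/205 B=512/793 E=2048/3121 F=1024/423 G=3866624/2044255] → run B
t=7: vr[A=256/205 B=1024/793 E=2048/3121 F=1024/423 G=3866624/2044255] → run E
t=8: vr[A=256/205 B=1024/793 E=3072/3121 F=1024/423 G=3866624/2044255] → run E
t=9: vr[A=256/205 B=1024/793 E=4096/3121 F=1024/423 G=3866624/2044255] → run A
t=10: vr[A=512/205 B=1024/793 E=4096/3121 F=1024/423 G=3866624/2044255] → run B
t=11: vr[A=512/205 E=4096/3121 F=1024/423 G=3866624/2044255] → run E
t=12: vr[A=512/205 E=5120/3121 F=1024/423 G=3866624/2044255] → run E
t=13: vr[A=512/205 E=6144/3121 F=1024/423 G=3866624/2044255] → run G
t=14: vr[A=512/205 E=6144/3121 F=1024/423 G=7062528/2044255] → run E
t=15: vr[A=512/205 E=7168/3121 F=1024/423 G=7062528/2044255] → run E
t=16: vr[A=512/205 F=1024/423 G=7062528/2044255] → run F
t=17: vr[A=512/205 F=2048/423 G=7062528/2044255] → run A
t=18: vr[A=768/205 F=2048/423 G=7062528/2044255] → run G
t=19: vr[A=768/205 F=2048/423 G=10258432/2044255] → run A
t=20: vr[A=1024/205 F=2048/423 G=10258432/2044255] → run F
t=21: vr[A=1024/205 F=1024/141 G=10258432/2044255] → run A
t=22: vr[A=256/41 F=1024/141 G=10258432/2044255] → run G
t=23: vr[A=256/41 F=1024/141 G=13454336/2044255] → run A
t=24: vr[A=1536/205 F=1024/141 G=13454336/2044255] → run G
t=25: vr[A=1536/205 F=1024/141 G=3330048/408851] → run F
t=26: vr[A=1536/205 F=4096/423 G=3330048/408851] → run A
t=27: vr[A=1792/205 F=4096/423 G=3330048/408851] → run G
t=28: vr[A=1792/205 F=4096/423] → run A
t=29: vr[F=4096/423] → run F
t=30: vr[F=5120/423] → run F
t=31: vr[F=2048/141] → run F
t=32: vr[F=7168/423] → run F
t=33: (idle)
t=34: (idle)
t=35: (idle)
t=36: (idle)

completion order = B, E, G, A, F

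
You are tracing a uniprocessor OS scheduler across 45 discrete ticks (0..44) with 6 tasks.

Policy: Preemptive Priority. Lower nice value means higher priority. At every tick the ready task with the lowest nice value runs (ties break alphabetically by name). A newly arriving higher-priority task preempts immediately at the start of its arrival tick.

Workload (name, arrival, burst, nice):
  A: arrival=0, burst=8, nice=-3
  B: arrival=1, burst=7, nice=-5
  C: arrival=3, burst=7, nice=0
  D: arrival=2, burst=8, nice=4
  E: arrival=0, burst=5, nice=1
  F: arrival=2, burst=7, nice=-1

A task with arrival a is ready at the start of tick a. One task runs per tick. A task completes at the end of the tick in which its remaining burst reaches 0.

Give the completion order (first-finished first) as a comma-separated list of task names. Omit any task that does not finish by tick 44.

completion order = B, A, F, C, E, D

t=0: ready={A,E} → run A
t=1: ready={A,B,E} → run B
t=2: ready={A,B,D,E,F} → run B
t=3: ready={A,B,C,D,E,F} → run B
t=4: ready={A,B,C,D,E,F} → run B
t=5: ready={A,B,C,D,E,F} → run B
t=6: ready={A,B,C,D,E,F} → run B
t=7: ready={A,B,C,D,E,F} → run B
t=8: ready={A,C,D,E,F} → run A
t=9: ready={A,C,D,E,F} → run A
t=10: ready={A,C,D,E,F} → run A
t=11: ready={A,C,D,E,F} → run A
t=12: ready={A,C,D,E,F} → run A
t=13: ready={A,C,D,E,F} → run A
t=14: ready={A,C,D,E,F} → run A
t=15: ready={C,D,E,F} → run F
t=16: ready={C,D,E,F} → run F
t=17: ready={C,D,E,F} → run F
t=18: ready={C,D,E,F} → run F
t=19: ready={C,D,E,F} → run F
t=20: ready={C,D,E,F} → run F
t=21: ready={C,D,E,F} → run F
t=22: ready={C,D,E} → run C
t=23: ready={C,D,E} → run C
t=24: ready={C,D,E} → run C
t=25: ready={C,D,E} → run C
t=26: ready={C,D,E} → run C
t=27: ready={C,D,E} → run C
t=28: ready={C,D,E} → run C
t=29: ready={D,E} → run E
t=30: ready={D,E} → run E
t=31: ready={D,E} → run E
t=32: ready={D,E} → run E
t=33: ready={D,E} → run E
t=34: ready={D} → run D
t=35: ready={D} → run D
t=36: ready={D} → run D
t=37: ready={D} → run D
t=38: ready={D} → run D
t=39: ready={D} → run D
t=40: ready={D} → run D
t=41: ready={D} → run D
t=42: (idle)
t=43: (idle)
t=44: (idle)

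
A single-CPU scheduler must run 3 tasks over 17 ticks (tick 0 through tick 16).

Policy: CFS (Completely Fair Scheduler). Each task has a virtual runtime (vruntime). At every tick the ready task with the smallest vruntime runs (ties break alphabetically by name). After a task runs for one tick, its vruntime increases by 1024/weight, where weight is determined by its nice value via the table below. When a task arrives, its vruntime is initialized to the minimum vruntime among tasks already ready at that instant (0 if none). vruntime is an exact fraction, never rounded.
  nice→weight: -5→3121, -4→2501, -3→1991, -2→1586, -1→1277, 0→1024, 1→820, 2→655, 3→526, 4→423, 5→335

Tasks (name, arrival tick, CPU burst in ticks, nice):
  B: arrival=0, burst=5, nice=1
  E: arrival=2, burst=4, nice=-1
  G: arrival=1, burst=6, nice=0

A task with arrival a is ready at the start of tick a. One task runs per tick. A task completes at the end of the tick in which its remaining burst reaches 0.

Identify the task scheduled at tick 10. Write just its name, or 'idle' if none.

running at tick 10 = B

t=0: vr[B=0] → run B
t=1: vr[B=256/205 G=256/205] → run B
t=2: vr[B=512/205 E=256/205 G=256/205] → run E
t=3: vr[B=512/205 E=536832/261785 G=256/205] → run G
t=4: vr[B=512/205 E=536832/261785 G=461/205] → run E
t=5: vr[B=512/205 E=746752/261785 G=461/205] → run G
t=6: vr[B=512/205 E=746752/261785 G=666/205] → run B
t=7: vr[B=768/205 E=746752/261785 G=666/205] → run E
t=8: vr[B=768/205 E=956672/261785 G=666/205] → run G
t=9: vr[B=768/205 E=956672/261785 G=871/205] → run E
t=10: vr[B=768/205 G=871/205] → run B
t=11: vr[B=1024/205 G=871/205] → run G
t=12: vr[B=1024/205 G=1076/205] → run B
t=13: vr[G=1076/205] → run G
t=14: vr[G=1281/205] → run G
t=15: (idle)
t=16: (idle)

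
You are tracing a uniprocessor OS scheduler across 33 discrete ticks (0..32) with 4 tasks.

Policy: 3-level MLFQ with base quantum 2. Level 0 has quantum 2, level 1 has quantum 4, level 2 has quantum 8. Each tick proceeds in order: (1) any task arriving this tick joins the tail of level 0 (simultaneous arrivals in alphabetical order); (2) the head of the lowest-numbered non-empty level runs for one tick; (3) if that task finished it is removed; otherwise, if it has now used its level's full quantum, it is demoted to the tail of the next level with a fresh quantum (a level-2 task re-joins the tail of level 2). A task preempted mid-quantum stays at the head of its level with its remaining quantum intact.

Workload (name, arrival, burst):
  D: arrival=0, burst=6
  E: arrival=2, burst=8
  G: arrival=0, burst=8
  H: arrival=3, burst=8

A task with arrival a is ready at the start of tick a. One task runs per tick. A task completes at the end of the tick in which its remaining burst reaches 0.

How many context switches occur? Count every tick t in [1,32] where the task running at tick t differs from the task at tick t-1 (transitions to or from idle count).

context switches = 11

t=0: L0/L1/L2 = DG/-/- → run D
t=1: L0/L1/L2 = DG/-/- → run D
t=2: L0/L1/L2 = GE/D/- → run G
t=3: L0/L1/L2 = GEH/D/- → run G
t=4: L0/L1/L2 = EH/DG/- → run E
t=5: L0/L1/L2 = EH/DG/- → run E
t=6: L0/L1/L2 = H/DGE/- → run H
t=7: L0/L1/L2 = H/DGE/- → run H
t=8: L0/L1/L2 = -/DGEH/- → run D
t=9: L0/L1/L2 = -/DGEH/- → run D
t=10: L0/L1/L2 = -/DGEH/- → run D
t=11: L0/L1/L2 = -/DGEH/- → run D
t=12: L0/L1/L2 = -/GEH/- → run G
t=13: L0/L1/L2 = -/GEH/- → run G
t=14: L0/L1/L2 = -/GEH/- → run G
t=15: L0/L1/L2 = -/GEH/- → run G
t=16: L0/L1/L2 = -/EH/G → run E
t=17: L0/L1/L2 = -/EH/G → run E
t=18: L0/L1/L2 = -/EH/G → run E
t=19: L0/L1/L2 = -/EH/G → run E
t=20: L0/L1/L2 = -/H/GE → run H
t=21: L0/L1/L2 = -/H/GE → run H
t=22: L0/L1/L2 = -/H/GE → run H
t=23: L0/L1/L2 = -/H/GE → run H
t=24: L0/L1/L2 = -/-/GEH → run G
t=25: L0/L1/L2 = -/-/GEH → run G
t=26: L0/L1/L2 = -/-/EH → run E
t=27: L0/L1/L2 = -/-/EH → run E
t=28: L0/L1/L2 = -/-/H → run H
t=29: L0/L1/L2 = -/-/H → run H
t=30: (idle)
t=31: (idle)
t=32: (idle)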